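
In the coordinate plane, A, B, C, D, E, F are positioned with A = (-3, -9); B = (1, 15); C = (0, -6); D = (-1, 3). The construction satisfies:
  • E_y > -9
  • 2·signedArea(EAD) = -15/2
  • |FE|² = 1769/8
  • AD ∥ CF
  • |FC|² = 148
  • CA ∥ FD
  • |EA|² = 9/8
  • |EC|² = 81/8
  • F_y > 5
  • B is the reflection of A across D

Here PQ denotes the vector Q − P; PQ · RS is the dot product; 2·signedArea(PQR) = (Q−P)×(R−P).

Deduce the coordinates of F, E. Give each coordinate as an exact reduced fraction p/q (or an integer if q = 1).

E = (-9/4, -33/4)
F = (2, 6)

1. F_x = 2  [CA ∥ FD ∩ AD ∥ CF]
2. F_y = 6  [CA ∥ FD ∩ AD ∥ CF]
   → F = (2, 6)
3. E_x = -9/4  [line -12·x + 2·y + -21/2 = 0 ∩ |EA|² = 9/8]
4. E_y = -33/4  [line -12·x + 2·y + -21/2 = 0 ∩ |EA|² = 9/8]
   → E = (-9/4, -33/4)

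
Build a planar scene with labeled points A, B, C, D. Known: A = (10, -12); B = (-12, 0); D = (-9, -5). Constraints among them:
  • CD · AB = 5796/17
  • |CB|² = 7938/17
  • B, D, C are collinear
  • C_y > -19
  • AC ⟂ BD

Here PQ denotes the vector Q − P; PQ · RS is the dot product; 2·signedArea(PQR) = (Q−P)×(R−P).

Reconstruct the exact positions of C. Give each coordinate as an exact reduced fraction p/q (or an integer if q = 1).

1. C_x = -15/17  [B, D, C are collinear ∩ AC ⟂ BD]
2. C_y = -315/17  [B, D, C are collinear ∩ AC ⟂ BD]
   → C = (-15/17, -315/17)

C = (-15/17, -315/17)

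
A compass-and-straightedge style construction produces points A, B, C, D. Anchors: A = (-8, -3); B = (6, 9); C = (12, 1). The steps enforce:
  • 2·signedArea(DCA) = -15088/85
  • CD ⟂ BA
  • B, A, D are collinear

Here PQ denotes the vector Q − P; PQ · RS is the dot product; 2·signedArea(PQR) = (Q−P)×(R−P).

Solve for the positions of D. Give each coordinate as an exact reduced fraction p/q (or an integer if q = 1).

1. D_x = 468/85  [B, A, D are collinear ∩ CD ⟂ BA]
2. D_y = 729/85  [B, A, D are collinear ∩ CD ⟂ BA]
   → D = (468/85, 729/85)

D = (468/85, 729/85)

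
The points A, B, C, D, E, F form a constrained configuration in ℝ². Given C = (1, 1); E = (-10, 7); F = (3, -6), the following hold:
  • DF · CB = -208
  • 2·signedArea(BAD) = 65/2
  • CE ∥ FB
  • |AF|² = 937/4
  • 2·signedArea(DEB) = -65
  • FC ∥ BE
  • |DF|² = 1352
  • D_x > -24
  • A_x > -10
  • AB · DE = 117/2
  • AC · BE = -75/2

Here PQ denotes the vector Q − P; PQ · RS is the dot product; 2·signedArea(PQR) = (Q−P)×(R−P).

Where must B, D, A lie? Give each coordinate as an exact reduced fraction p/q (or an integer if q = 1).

A = (-9, 7/2)
B = (-8, 0)
D = (-23, 20)

1. B_x = -8  [FC ∥ BE ∩ CE ∥ FB]
2. B_y = 0  [FC ∥ BE ∩ CE ∥ FB]
   → B = (-8, 0)
3. D_x = -23  [2·signedArea(DEB) = -65 ∩ DF · CB = -208]
4. D_y = 20  [2·signedArea(DEB) = -65 ∩ DF · CB = -208]
   → D = (-23, 20)
5. A_x = -9  [AC · BE = -75/2 ∩ 2·signedArea(BAD) = 65/2]
6. A_y = 7/2  [AC · BE = -75/2 ∩ 2·signedArea(BAD) = 65/2]
   → A = (-9, 7/2)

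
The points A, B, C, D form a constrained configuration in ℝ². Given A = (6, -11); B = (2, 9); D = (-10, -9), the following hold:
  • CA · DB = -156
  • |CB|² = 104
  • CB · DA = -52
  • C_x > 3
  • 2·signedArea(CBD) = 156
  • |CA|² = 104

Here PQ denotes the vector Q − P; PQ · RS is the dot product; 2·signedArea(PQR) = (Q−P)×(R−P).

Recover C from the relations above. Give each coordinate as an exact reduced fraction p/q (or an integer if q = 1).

C = (4, -1)

1. C_x = 4  [CB · DA = -52 ∩ CA · DB = -156]
2. C_y = -1  [CB · DA = -52 ∩ CA · DB = -156]
   → C = (4, -1)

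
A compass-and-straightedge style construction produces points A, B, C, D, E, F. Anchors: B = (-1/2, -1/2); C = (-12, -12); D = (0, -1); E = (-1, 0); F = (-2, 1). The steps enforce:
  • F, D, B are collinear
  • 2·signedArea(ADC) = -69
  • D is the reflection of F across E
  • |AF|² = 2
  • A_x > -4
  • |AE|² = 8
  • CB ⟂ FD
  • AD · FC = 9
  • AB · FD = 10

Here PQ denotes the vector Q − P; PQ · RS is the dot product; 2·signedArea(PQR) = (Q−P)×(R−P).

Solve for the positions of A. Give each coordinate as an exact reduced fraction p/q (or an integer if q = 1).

A = (-3, 2)

1. A_x = -3  [AD · FC = 9 ∩ 2·signedArea(ADC) = -69]
2. A_y = 2  [AD · FC = 9 ∩ 2·signedArea(ADC) = -69]
   → A = (-3, 2)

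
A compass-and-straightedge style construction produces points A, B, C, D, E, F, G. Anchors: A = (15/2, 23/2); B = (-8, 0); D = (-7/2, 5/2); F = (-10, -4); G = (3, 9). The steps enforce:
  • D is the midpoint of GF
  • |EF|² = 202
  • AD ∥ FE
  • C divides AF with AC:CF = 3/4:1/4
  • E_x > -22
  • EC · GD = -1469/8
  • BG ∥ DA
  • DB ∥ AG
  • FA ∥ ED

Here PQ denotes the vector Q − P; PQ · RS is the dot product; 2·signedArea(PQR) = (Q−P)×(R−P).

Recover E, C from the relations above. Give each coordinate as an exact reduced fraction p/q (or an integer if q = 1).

C = (-45/8, -1/8)
E = (-21, -13)

1. E_x = -21  [FA ∥ ED ∩ AD ∥ FE]
2. E_y = -13  [FA ∥ ED ∩ AD ∥ FE]
   → E = (-21, -13)
3. C_x = -45/8  [C divides AF with AC:CF = 3/4:1/4]
4. C_y = -1/8  [C divides AF with AC:CF = 3/4:1/4]
   → C = (-45/8, -1/8)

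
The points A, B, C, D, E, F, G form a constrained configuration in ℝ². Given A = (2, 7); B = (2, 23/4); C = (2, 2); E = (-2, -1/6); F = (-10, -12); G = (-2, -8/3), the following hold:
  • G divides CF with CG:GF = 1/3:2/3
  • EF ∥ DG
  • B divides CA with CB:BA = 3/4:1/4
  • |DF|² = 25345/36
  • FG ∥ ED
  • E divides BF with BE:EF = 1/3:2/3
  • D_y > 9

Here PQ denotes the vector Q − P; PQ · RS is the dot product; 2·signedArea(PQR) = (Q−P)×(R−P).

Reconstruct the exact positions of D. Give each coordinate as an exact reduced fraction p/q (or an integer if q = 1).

1. D_x = 6  [EF ∥ DG ∩ FG ∥ ED]
2. D_y = 55/6  [EF ∥ DG ∩ FG ∥ ED]
   → D = (6, 55/6)

D = (6, 55/6)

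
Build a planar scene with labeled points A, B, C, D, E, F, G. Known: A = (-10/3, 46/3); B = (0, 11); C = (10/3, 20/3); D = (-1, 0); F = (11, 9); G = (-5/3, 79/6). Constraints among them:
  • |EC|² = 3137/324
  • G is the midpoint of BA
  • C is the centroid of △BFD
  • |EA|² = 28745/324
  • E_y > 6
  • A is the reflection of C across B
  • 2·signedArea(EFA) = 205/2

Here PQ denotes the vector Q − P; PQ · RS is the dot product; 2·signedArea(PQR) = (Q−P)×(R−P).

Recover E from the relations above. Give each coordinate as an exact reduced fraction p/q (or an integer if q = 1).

1. E_x = 2/9  [line -19/3·x + -43/3·y + 577/6 = 0 ∩ |EC|² = 3137/324]
2. E_y = 119/18  [line -19/3·x + -43/3·y + 577/6 = 0 ∩ |EC|² = 3137/324]
   → E = (2/9, 119/18)

E = (2/9, 119/18)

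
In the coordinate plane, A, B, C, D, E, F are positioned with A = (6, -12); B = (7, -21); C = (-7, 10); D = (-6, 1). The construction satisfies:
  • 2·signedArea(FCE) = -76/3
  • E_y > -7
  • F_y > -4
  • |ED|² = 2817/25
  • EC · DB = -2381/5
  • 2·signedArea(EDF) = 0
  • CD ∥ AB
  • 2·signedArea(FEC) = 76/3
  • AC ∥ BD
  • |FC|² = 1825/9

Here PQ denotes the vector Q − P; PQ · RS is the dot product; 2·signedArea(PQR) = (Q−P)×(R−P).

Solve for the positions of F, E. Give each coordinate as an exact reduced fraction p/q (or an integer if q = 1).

E = (6/5, -34/5)
F = (-2, -10/3)

1. E_x = 6/5  [line -13·x + 22·y + 826/5 = 0 ∩ |ED|² = 2817/25]
2. E_y = -34/5  [line -13·x + 22·y + 826/5 = 0 ∩ |ED|² = 2817/25]
   → E = (6/5, -34/5)
3. F_x = -2  [2·signedArea(FCE) = -76/3 ∩ 2·signedArea(EDF) = 0]
4. F_y = -10/3  [2·signedArea(FCE) = -76/3 ∩ 2·signedArea(EDF) = 0]
   → F = (-2, -10/3)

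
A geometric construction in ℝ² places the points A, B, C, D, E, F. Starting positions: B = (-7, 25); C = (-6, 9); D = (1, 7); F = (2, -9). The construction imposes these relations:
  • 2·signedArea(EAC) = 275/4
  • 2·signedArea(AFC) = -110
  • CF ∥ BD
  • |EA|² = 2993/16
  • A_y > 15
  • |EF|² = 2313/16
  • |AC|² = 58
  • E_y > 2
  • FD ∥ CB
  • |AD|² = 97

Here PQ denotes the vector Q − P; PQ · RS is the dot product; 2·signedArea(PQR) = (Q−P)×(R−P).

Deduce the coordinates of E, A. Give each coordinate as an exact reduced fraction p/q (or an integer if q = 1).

1. A_x = -3  [line -18·x + -8·y + 74 = 0 ∩ |AC|² = 58]
2. A_y = 16  [line -18·x + -8·y + 74 = 0 ∩ |AC|² = 58]
   → A = (-3, 16)
3. E_x = 5/4  [line 7·x + -3·y + 1/4 = 0 ∩ |EF|² = 2313/16]
4. E_y = 3  [line 7·x + -3·y + 1/4 = 0 ∩ |EF|² = 2313/16]
   → E = (5/4, 3)

A = (-3, 16)
E = (5/4, 3)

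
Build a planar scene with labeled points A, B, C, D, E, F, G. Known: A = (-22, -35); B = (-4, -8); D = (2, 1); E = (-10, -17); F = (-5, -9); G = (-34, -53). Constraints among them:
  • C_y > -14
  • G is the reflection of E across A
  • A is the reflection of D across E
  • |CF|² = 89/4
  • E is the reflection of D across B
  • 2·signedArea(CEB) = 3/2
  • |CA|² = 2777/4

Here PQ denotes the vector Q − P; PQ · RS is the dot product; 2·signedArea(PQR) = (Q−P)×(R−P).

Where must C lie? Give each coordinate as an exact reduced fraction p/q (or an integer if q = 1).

C = (-15/2, -13)

1. C_x = -15/2  [line -9·x + 6·y + 21/2 = 0 ∩ |CA|² = 2777/4]
2. C_y = -13  [line -9·x + 6·y + 21/2 = 0 ∩ |CA|² = 2777/4]
   → C = (-15/2, -13)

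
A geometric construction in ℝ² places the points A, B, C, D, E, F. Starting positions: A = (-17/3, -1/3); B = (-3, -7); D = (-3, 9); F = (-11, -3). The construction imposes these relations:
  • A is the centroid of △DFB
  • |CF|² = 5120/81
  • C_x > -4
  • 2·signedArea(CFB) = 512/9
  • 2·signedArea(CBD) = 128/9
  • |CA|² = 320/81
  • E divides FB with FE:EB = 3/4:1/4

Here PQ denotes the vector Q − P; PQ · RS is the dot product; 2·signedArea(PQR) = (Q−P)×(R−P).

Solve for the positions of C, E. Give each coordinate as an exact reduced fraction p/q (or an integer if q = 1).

1. C_x = -35/9  [2·signedArea(CBD) = 128/9 ∩ 2·signedArea(CFB) = 512/9]
2. C_y = 5/9  [2·signedArea(CBD) = 128/9 ∩ 2·signedArea(CFB) = 512/9]
   → C = (-35/9, 5/9)
3. E_x = -5  [E divides FB with FE:EB = 3/4:1/4]
4. E_y = -6  [E divides FB with FE:EB = 3/4:1/4]
   → E = (-5, -6)

C = (-35/9, 5/9)
E = (-5, -6)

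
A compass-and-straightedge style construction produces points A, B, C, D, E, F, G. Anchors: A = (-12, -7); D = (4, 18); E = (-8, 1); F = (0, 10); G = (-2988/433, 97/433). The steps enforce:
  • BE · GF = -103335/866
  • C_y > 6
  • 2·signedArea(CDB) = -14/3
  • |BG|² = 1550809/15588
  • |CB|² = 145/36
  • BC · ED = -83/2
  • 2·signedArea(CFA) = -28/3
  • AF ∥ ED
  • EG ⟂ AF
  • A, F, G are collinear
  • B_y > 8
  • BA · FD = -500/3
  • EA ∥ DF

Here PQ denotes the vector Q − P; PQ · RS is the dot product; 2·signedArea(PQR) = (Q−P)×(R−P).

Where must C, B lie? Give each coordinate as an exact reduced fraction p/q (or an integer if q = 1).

1. B_x = -4/3  [BA · FD = -500/3 ∩ BE · GF = -103335/866]
2. B_y = 17/2  [BA · FD = -500/3 ∩ BE · GF = -103335/866]
   → B = (-4/3, 17/2)
3. C_x = -8/3  [2·signedArea(CDB) = -14/3 ∩ BC · ED = -83/2]
4. C_y = 7  [2·signedArea(CDB) = -14/3 ∩ BC · ED = -83/2]
   → C = (-8/3, 7)

B = (-4/3, 17/2)
C = (-8/3, 7)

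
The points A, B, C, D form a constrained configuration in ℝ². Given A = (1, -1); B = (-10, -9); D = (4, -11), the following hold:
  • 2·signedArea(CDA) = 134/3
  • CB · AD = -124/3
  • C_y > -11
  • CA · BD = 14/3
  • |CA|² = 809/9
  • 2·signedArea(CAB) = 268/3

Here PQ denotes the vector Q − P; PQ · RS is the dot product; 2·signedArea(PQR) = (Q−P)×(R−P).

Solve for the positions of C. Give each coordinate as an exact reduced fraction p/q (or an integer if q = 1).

C = (-2/3, -31/3)

1. C_x = -2/3  [2·signedArea(CAB) = 268/3 ∩ CA · BD = 14/3]
2. C_y = -31/3  [2·signedArea(CAB) = 268/3 ∩ CA · BD = 14/3]
   → C = (-2/3, -31/3)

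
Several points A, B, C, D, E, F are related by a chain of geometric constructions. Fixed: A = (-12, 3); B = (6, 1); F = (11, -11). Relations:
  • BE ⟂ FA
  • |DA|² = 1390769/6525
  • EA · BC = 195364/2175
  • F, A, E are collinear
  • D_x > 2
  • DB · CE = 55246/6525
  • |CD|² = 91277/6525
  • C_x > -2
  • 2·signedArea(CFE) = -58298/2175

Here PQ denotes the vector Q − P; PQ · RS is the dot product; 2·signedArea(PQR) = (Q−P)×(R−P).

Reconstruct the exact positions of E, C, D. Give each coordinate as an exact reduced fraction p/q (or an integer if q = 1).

1. E_x = 1466/725  [F, A, E are collinear ∩ BE ⟂ FA]
2. E_y = -4013/725  [F, A, E are collinear ∩ BE ⟂ FA]
   → E = (1466/725, -4013/725)
3. C_x = -2884/2175  [2·signedArea(CFE) = -58298/2175 ∩ EA · BC = 195364/2175]
4. C_y = -371/725  [2·signedArea(CFE) = -58298/2175 ∩ EA · BC = 195364/2175]
   → C = (-2884/2175, -371/725)
5. D_x = 5083/2175  [line -7282/2175·x + 3642/725·y + 43052/6525 = 0 ∩ |CD|² = 91277/6525]
6. D_y = 177/725  [line -7282/2175·x + 3642/725·y + 43052/6525 = 0 ∩ |CD|² = 91277/6525]
   → D = (5083/2175, 177/725)

C = (-2884/2175, -371/725)
D = (5083/2175, 177/725)
E = (1466/725, -4013/725)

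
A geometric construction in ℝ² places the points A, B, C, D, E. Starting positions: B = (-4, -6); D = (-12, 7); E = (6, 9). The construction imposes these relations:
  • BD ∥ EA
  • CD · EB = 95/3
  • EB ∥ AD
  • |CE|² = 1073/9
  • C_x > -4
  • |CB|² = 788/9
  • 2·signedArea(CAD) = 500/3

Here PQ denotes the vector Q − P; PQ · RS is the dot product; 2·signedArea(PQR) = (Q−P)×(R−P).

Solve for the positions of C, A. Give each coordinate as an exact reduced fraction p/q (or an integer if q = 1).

A = (-2, 22)
C = (-10/3, 10/3)

1. A_x = -2  [EB ∥ AD ∩ BD ∥ EA]
2. A_y = 22  [EB ∥ AD ∩ BD ∥ EA]
   → A = (-2, 22)
3. C_x = -10/3  [2·signedArea(CAD) = 500/3 ∩ CD · EB = 95/3]
4. C_y = 10/3  [2·signedArea(CAD) = 500/3 ∩ CD · EB = 95/3]
   → C = (-10/3, 10/3)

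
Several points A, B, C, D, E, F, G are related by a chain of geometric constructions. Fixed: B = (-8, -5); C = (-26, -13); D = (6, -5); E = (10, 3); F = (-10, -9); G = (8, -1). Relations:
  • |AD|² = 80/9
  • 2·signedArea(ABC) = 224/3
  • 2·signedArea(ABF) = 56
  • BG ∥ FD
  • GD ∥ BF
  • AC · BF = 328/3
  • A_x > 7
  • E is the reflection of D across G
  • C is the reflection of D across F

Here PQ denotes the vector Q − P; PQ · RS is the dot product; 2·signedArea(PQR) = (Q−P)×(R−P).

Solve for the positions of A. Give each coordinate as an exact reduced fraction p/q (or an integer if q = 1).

A = (22/3, -7/3)

1. A_x = 22/3  [2·signedArea(ABC) = 224/3 ∩ 2·signedArea(ABF) = 56]
2. A_y = -7/3  [2·signedArea(ABC) = 224/3 ∩ 2·signedArea(ABF) = 56]
   → A = (22/3, -7/3)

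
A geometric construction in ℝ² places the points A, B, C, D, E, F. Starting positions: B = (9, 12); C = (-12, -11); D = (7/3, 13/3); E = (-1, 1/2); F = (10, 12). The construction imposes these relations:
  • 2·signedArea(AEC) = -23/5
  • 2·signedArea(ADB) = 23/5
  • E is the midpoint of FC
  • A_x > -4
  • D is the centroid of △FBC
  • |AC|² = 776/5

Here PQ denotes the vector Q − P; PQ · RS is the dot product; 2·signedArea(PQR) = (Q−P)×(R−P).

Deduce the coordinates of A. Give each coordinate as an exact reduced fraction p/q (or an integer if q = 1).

1. A_x = -18/5  [2·signedArea(AEC) = -23/5 ∩ 2·signedArea(ADB) = 23/5]
2. A_y = -9/5  [2·signedArea(AEC) = -23/5 ∩ 2·signedArea(ADB) = 23/5]
   → A = (-18/5, -9/5)

A = (-18/5, -9/5)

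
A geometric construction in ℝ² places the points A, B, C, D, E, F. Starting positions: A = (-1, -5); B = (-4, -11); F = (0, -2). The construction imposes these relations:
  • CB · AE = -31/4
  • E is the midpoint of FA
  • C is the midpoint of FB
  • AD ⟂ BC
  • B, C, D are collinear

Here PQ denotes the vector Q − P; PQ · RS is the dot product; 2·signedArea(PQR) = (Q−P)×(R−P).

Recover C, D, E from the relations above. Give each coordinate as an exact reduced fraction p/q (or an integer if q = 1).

C = (-2, -13/2)
D = (-124/97, -473/97)
E = (-1/2, -7/2)

1. C_x = -2  [C is the midpoint of FB]
2. C_y = -13/2  [C is the midpoint of FB]
   → C = (-2, -13/2)
3. D_x = -124/97  [B, C, D are collinear ∩ AD ⟂ BC]
4. D_y = -473/97  [B, C, D are collinear ∩ AD ⟂ BC]
   → D = (-124/97, -473/97)
5. E_x = -1/2  [E is the midpoint of FA]
6. E_y = -7/2  [E is the midpoint of FA]
   → E = (-1/2, -7/2)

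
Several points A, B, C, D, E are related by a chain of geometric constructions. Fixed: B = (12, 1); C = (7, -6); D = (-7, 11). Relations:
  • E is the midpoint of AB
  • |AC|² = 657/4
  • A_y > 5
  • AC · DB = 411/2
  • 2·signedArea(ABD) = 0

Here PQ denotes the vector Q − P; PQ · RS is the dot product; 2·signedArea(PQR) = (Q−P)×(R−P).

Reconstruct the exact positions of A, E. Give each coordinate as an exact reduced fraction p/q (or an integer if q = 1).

A = (5/2, 6)
E = (29/4, 7/2)

1. A_x = 5/2  [2·signedArea(ABD) = 0 ∩ AC · DB = 411/2]
2. A_y = 6  [2·signedArea(ABD) = 0 ∩ AC · DB = 411/2]
   → A = (5/2, 6)
3. E_x = 29/4  [E is the midpoint of AB]
4. E_y = 7/2  [E is the midpoint of AB]
   → E = (29/4, 7/2)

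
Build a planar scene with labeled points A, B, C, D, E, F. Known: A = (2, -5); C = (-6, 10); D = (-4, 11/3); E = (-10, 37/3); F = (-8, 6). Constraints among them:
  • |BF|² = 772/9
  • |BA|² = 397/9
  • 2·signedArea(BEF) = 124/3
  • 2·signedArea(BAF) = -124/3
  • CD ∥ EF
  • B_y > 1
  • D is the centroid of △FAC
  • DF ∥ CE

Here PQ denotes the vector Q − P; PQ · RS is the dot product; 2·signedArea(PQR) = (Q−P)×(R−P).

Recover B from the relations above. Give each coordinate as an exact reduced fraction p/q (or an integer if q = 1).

1. B_x = 0  [2·signedArea(BAF) = -124/3 ∩ 2·signedArea(BEF) = 124/3]
2. B_y = 4/3  [2·signedArea(BAF) = -124/3 ∩ 2·signedArea(BEF) = 124/3]
   → B = (0, 4/3)

B = (0, 4/3)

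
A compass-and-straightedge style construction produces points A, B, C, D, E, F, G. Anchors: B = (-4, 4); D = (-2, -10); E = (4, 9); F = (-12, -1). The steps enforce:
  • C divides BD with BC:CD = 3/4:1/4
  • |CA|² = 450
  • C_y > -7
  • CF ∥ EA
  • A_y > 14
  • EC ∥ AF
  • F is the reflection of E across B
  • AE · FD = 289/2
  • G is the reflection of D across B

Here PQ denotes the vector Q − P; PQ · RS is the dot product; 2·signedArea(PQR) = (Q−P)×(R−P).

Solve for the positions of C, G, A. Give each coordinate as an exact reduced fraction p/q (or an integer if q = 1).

1. C_x = -5/2  [C divides BD with BC:CD = 3/4:1/4]
2. C_y = -13/2  [C divides BD with BC:CD = 3/4:1/4]
   → C = (-5/2, -13/2)
3. G_x = -6  [G is the reflection of D across B]
4. G_y = 18  [G is the reflection of D across B]
   → G = (-6, 18)
5. A_x = -11/2  [EC ∥ AF ∩ CF ∥ EA]
6. A_y = 29/2  [EC ∥ AF ∩ CF ∥ EA]
   → A = (-11/2, 29/2)

A = (-11/2, 29/2)
C = (-5/2, -13/2)
G = (-6, 18)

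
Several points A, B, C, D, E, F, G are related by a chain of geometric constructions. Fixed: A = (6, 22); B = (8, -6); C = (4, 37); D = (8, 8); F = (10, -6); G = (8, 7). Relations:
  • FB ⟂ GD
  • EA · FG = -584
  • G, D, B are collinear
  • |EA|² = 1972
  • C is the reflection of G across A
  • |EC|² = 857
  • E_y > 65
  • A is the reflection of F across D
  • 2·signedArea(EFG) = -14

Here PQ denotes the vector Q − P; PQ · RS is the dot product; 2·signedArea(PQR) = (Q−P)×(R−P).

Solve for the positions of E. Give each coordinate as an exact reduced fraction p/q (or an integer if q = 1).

1. E_x = 0  [2·signedArea(EFG) = -14 ∩ EA · FG = -584]
2. E_y = 66  [2·signedArea(EFG) = -14 ∩ EA · FG = -584]
   → E = (0, 66)

E = (0, 66)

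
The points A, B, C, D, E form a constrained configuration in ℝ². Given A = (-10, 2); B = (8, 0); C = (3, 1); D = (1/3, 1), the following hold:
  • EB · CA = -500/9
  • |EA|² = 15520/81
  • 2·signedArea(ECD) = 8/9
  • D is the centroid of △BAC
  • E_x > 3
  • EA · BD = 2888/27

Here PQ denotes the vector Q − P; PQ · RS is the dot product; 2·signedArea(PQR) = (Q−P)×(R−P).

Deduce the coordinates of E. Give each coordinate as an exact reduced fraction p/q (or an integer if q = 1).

1. E_x = 34/9  [EB · CA = -500/9 ∩ EA · BD = 2888/27]
2. E_y = 2/3  [EB · CA = -500/9 ∩ EA · BD = 2888/27]
   → E = (34/9, 2/3)

E = (34/9, 2/3)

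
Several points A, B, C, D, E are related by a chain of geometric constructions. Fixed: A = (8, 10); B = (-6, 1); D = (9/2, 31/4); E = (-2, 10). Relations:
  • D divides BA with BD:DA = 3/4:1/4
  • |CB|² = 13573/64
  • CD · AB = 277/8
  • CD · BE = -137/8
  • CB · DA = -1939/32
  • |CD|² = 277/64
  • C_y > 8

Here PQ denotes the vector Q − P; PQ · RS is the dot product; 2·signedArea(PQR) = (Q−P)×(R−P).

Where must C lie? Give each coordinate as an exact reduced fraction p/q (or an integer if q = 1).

1. C_x = 25/4  [CB · DA = -1939/32 ∩ CD · BE = -137/8]
2. C_y = 71/8  [CB · DA = -1939/32 ∩ CD · BE = -137/8]
   → C = (25/4, 71/8)

C = (25/4, 71/8)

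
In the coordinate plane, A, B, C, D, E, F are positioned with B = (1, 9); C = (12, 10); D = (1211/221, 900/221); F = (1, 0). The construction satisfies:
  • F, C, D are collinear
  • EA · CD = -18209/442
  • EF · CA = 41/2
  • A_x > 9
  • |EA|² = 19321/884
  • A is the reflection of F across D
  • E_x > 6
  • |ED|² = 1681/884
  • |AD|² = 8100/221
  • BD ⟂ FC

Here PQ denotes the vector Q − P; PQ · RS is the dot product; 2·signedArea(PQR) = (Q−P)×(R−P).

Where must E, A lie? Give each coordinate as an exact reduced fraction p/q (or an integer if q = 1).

1. A_x = 2201/221  [A is the reflection of F across D]
2. A_y = 1800/221  [A is the reflection of F across D]
   → A = (2201/221, 1800/221)
3. E_x = 13/2  [line 451/221·x + 410/221·y + -9963/442 = 0 ∩ |ED|² = 1681/884]
4. E_y = 5  [line 451/221·x + 410/221·y + -9963/442 = 0 ∩ |ED|² = 1681/884]
   → E = (13/2, 5)

A = (2201/221, 1800/221)
E = (13/2, 5)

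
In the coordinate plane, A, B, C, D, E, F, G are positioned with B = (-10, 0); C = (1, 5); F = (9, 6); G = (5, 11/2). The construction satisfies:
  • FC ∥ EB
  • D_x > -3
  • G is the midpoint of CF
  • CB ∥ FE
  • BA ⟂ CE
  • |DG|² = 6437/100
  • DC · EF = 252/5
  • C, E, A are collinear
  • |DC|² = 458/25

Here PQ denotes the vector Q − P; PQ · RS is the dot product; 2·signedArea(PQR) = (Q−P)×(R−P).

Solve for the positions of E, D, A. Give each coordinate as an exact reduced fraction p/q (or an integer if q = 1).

1. E_x = -2  [FC ∥ EB ∩ CB ∥ FE]
2. E_y = 1  [FC ∥ EB ∩ CB ∥ FE]
   → E = (-2, 1)
3. D_x = -12/5  [line -11·x + -5·y + -72/5 = 0 ∩ |DC|² = 458/25]
4. D_y = 12/5  [line -11·x + -5·y + -72/5 = 0 ∩ |DC|² = 458/25]
   → D = (-12/5, 12/5)
5. A_x = -134/25  [C, E, A are collinear ∩ BA ⟂ CE]
6. A_y = -87/25  [C, E, A are collinear ∩ BA ⟂ CE]
   → A = (-134/25, -87/25)

A = (-134/25, -87/25)
D = (-12/5, 12/5)
E = (-2, 1)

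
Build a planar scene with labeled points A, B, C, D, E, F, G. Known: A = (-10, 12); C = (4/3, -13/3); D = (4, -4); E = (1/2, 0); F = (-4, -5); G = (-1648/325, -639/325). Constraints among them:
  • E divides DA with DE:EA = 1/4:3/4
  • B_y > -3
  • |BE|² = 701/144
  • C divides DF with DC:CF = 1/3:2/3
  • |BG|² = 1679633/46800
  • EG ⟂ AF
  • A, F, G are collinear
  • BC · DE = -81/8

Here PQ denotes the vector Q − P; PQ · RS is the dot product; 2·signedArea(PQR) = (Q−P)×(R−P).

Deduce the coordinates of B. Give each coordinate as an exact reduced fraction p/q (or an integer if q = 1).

1. B_x = 11/12  [line 7/2·x + -4·y + -95/8 = 0 ∩ |BG|² = 1679633/46800]
2. B_y = -13/6  [line 7/2·x + -4·y + -95/8 = 0 ∩ |BG|² = 1679633/46800]
   → B = (11/12, -13/6)

B = (11/12, -13/6)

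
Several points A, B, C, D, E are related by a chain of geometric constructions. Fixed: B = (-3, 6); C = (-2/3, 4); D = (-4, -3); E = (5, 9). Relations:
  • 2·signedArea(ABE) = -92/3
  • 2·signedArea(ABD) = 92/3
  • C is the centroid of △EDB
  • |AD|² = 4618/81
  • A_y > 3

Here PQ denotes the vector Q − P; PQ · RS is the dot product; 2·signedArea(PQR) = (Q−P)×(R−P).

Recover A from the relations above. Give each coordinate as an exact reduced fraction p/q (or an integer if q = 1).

A = (1/9, 10/3)

1. A_x = 1/9  [2·signedArea(ABD) = 92/3 ∩ 2·signedArea(ABE) = -92/3]
2. A_y = 10/3  [2·signedArea(ABD) = 92/3 ∩ 2·signedArea(ABE) = -92/3]
   → A = (1/9, 10/3)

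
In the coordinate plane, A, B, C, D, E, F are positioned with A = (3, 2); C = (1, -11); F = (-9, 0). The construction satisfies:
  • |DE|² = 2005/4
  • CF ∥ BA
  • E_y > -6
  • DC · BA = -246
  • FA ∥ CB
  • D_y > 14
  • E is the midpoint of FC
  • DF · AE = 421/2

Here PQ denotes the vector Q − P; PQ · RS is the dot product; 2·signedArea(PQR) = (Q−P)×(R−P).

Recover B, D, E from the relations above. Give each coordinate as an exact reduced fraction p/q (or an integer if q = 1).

B = (13, -9)
D = (5, 15)
E = (-4, -11/2)

1. B_x = 13  [CF ∥ BA ∩ FA ∥ CB]
2. B_y = -9  [CF ∥ BA ∩ FA ∥ CB]
   → B = (13, -9)
3. E_x = -4  [E is the midpoint of FC]
4. E_y = -11/2  [E is the midpoint of FC]
   → E = (-4, -11/2)
5. D_x = 5  [DC · BA = -246 ∩ DF · AE = 421/2]
6. D_y = 15  [DC · BA = -246 ∩ DF · AE = 421/2]
   → D = (5, 15)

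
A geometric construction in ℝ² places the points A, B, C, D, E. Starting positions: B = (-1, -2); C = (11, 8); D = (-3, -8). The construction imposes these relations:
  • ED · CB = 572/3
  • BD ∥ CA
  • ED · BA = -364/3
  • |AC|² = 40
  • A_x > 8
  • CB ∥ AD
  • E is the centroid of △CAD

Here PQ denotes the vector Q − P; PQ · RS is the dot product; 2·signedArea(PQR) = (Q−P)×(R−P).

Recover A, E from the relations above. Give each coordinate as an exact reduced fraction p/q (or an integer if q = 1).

A = (9, 2)
E = (17/3, 2/3)

1. A_x = 9  [CB ∥ AD ∩ BD ∥ CA]
2. A_y = 2  [CB ∥ AD ∩ BD ∥ CA]
   → A = (9, 2)
3. E_x = 17/3  [E is the centroid of △CAD]
4. E_y = 2/3  [E is the centroid of △CAD]
   → E = (17/3, 2/3)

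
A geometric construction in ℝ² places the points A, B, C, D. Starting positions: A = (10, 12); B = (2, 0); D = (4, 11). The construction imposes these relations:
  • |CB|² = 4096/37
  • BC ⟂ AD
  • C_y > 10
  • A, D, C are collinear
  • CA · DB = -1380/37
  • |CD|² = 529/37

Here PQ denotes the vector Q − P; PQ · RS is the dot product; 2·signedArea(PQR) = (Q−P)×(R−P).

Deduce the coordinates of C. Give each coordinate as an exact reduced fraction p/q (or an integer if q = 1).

C = (10/37, 384/37)

1. C_x = 10/37  [A, D, C are collinear ∩ BC ⟂ AD]
2. C_y = 384/37  [A, D, C are collinear ∩ BC ⟂ AD]
   → C = (10/37, 384/37)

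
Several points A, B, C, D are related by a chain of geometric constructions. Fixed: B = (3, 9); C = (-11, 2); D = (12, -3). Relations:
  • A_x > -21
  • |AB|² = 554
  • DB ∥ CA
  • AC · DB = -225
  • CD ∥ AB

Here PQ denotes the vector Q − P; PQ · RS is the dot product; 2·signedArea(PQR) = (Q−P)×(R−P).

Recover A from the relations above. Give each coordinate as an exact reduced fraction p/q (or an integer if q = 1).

1. A_x = -20  [CD ∥ AB ∩ DB ∥ CA]
2. A_y = 14  [CD ∥ AB ∩ DB ∥ CA]
   → A = (-20, 14)

A = (-20, 14)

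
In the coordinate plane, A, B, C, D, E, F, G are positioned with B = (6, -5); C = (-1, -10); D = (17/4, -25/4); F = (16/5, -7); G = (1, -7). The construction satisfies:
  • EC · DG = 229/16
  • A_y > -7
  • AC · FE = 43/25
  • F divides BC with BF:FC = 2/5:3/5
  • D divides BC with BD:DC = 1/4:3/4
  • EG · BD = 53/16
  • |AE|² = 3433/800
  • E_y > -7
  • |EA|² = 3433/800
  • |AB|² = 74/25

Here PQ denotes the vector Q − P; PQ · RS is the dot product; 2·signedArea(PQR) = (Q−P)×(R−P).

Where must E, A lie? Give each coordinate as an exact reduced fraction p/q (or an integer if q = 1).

1. E_x = 21/8  [EC · DG = 229/16 ∩ EG · BD = 53/16]
2. E_y = -53/8  [EC · DG = 229/16 ∩ EG · BD = 53/16]
   → E = (21/8, -53/8)
3. A_x = 23/5  [line 23/40·x + -3/8·y + -979/200 = 0 ∩ |EA|² = 3433/800]
4. A_y = -6  [line 23/40·x + -3/8·y + -979/200 = 0 ∩ |EA|² = 3433/800]
   → A = (23/5, -6)

A = (23/5, -6)
E = (21/8, -53/8)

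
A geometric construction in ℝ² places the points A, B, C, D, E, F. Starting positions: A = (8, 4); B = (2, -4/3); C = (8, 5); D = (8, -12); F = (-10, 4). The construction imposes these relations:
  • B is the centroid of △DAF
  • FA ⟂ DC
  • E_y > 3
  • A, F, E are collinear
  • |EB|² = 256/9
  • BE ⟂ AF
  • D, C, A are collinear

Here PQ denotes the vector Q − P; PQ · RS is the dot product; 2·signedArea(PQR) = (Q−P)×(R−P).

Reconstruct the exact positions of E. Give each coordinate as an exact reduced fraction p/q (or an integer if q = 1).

E = (2, 4)

1. E_x = 2  [A, F, E are collinear ∩ BE ⟂ AF]
2. E_y = 4  [A, F, E are collinear ∩ BE ⟂ AF]
   → E = (2, 4)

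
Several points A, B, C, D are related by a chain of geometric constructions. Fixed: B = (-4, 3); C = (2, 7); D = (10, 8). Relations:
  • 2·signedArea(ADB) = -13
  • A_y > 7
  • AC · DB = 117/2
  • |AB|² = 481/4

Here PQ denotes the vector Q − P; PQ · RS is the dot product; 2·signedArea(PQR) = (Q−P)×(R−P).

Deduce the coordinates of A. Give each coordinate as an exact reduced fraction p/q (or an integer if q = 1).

1. A_x = 6  [AC · DB = 117/2 ∩ 2·signedArea(ADB) = -13]
2. A_y = 15/2  [AC · DB = 117/2 ∩ 2·signedArea(ADB) = -13]
   → A = (6, 15/2)

A = (6, 15/2)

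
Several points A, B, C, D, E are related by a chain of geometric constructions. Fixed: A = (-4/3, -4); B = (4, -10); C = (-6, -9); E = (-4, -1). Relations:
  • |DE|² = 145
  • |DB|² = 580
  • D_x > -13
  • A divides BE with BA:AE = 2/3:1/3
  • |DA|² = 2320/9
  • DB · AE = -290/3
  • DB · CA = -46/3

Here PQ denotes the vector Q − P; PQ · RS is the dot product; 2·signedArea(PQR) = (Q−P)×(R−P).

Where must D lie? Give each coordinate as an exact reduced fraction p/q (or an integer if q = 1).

D = (-12, 8)

1. D_x = -12  [DB · CA = -46/3 ∩ DB · AE = -290/3]
2. D_y = 8  [DB · CA = -46/3 ∩ DB · AE = -290/3]
   → D = (-12, 8)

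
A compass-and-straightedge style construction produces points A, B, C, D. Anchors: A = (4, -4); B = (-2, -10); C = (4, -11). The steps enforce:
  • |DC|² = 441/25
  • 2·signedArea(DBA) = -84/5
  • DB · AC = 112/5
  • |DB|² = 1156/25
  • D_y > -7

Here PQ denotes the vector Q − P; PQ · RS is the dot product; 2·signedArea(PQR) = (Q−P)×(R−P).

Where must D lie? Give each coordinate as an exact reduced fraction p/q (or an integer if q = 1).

D = (4, -34/5)

1. D_x = 4  [DB · AC = 112/5 ∩ 2·signedArea(DBA) = -84/5]
2. D_y = -34/5  [DB · AC = 112/5 ∩ 2·signedArea(DBA) = -84/5]
   → D = (4, -34/5)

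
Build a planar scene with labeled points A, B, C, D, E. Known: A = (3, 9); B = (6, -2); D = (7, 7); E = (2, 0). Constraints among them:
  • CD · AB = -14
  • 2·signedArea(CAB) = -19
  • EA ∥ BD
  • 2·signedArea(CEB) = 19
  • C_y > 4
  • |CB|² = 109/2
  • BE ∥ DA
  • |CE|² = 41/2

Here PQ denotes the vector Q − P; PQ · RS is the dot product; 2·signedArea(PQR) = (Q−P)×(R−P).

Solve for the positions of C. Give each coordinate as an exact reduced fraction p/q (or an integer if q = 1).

C = (5/2, 9/2)

1. C_x = 5/2  [2·signedArea(CAB) = -19 ∩ 2·signedArea(CEB) = 19]
2. C_y = 9/2  [2·signedArea(CAB) = -19 ∩ 2·signedArea(CEB) = 19]
   → C = (5/2, 9/2)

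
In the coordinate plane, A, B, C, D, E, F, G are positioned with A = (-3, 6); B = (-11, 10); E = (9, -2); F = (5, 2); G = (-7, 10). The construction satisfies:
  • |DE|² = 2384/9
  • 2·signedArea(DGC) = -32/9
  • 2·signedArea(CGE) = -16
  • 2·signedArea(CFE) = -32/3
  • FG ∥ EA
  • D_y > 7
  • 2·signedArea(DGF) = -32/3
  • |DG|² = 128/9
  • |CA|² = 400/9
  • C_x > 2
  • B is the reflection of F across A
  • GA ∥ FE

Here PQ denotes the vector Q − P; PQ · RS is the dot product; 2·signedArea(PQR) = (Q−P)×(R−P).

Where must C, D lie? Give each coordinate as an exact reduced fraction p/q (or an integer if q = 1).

C = (7/3, 2)
D = (-13/3, 22/3)

1. C_x = 7/3  [2·signedArea(CGE) = -16 ∩ 2·signedArea(CFE) = -32/3]
2. C_y = 2  [2·signedArea(CGE) = -16 ∩ 2·signedArea(CFE) = -32/3]
   → C = (7/3, 2)
3. D_x = -13/3  [2·signedArea(DGF) = -32/3 ∩ 2·signedArea(DGC) = -32/9]
4. D_y = 22/3  [2·signedArea(DGF) = -32/3 ∩ 2·signedArea(DGC) = -32/9]
   → D = (-13/3, 22/3)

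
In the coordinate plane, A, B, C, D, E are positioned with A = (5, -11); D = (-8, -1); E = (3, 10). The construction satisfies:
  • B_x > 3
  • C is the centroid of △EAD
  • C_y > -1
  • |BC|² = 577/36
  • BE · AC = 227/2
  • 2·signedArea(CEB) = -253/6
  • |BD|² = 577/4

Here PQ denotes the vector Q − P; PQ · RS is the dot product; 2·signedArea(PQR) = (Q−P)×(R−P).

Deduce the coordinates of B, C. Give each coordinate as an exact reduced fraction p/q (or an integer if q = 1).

1. C_x = 0  [C is the centroid of △EAD]
2. C_y = -2/3  [C is the centroid of △EAD]
   → C = (0, -2/3)
3. B_x = 4  [BE · AC = 227/2 ∩ 2·signedArea(CEB) = -253/6]
4. B_y = -1/2  [BE · AC = 227/2 ∩ 2·signedArea(CEB) = -253/6]
   → B = (4, -1/2)

B = (4, -1/2)
C = (0, -2/3)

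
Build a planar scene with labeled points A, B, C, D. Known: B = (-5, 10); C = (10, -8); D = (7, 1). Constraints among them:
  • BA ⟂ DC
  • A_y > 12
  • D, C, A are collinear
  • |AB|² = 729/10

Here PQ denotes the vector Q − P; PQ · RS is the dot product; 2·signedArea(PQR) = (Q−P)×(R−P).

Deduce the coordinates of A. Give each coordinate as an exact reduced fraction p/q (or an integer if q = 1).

1. A_x = 31/10  [D, C, A are collinear ∩ BA ⟂ DC]
2. A_y = 127/10  [D, C, A are collinear ∩ BA ⟂ DC]
   → A = (31/10, 127/10)

A = (31/10, 127/10)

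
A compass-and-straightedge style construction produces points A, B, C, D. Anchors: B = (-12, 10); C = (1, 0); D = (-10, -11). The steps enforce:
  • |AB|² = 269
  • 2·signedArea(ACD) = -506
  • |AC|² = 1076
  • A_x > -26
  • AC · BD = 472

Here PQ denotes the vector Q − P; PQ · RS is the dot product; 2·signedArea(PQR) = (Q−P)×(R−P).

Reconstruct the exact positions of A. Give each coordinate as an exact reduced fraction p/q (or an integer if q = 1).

1. A_x = -25  [2·signedArea(ACD) = -506 ∩ AC · BD = 472]
2. A_y = 20  [2·signedArea(ACD) = -506 ∩ AC · BD = 472]
   → A = (-25, 20)

A = (-25, 20)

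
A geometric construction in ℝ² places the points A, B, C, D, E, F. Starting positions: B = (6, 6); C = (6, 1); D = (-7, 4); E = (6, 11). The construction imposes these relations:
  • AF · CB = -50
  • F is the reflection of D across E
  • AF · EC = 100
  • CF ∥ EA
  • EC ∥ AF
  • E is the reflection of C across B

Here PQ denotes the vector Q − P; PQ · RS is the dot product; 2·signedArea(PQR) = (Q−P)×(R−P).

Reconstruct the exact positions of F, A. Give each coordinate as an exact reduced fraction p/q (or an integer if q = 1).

1. F_x = 19  [F is the reflection of D across E]
2. F_y = 18  [F is the reflection of D across E]
   → F = (19, 18)
3. A_x = 19  [EC ∥ AF ∩ CF ∥ EA]
4. A_y = 28  [EC ∥ AF ∩ CF ∥ EA]
   → A = (19, 28)

A = (19, 28)
F = (19, 18)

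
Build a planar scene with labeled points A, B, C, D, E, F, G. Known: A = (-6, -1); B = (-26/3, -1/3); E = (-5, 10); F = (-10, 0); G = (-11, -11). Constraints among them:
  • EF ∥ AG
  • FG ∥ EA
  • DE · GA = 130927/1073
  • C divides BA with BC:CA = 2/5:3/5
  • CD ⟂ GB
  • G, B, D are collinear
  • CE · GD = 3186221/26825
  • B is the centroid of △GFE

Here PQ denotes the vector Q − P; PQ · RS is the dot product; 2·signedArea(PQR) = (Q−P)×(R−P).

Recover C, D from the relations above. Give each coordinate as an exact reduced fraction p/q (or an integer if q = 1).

C = (-38/5, -3/5)
D = (-46534/5365, -1959/5365)

1. C_x = -38/5  [C divides BA with BC:CA = 2/5:3/5]
2. C_y = -3/5  [C divides BA with BC:CA = 2/5:3/5]
   → C = (-38/5, -3/5)
3. D_x = -46534/5365  [G, B, D are collinear ∩ CD ⟂ GB]
4. D_y = -1959/5365  [G, B, D are collinear ∩ CD ⟂ GB]
   → D = (-46534/5365, -1959/5365)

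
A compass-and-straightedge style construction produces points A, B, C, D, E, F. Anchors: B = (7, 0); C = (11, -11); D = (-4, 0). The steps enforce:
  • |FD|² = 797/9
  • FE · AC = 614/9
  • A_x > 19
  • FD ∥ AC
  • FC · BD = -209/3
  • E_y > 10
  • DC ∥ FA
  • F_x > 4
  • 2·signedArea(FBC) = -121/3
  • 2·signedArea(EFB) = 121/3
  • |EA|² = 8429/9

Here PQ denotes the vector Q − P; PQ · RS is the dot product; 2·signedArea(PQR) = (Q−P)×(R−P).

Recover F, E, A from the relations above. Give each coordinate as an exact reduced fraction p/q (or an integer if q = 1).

A = (59/3, -44/3)
E = (3, 11)
F = (14/3, -11/3)

1. F_x = 14/3  [2·signedArea(FBC) = -121/3 ∩ FC · BD = -209/3]
2. F_y = -11/3  [2·signedArea(FBC) = -121/3 ∩ FC · BD = -209/3]
   → F = (14/3, -11/3)
3. A_x = 59/3  [FD ∥ AC ∩ DC ∥ FA]
4. A_y = -44/3  [FD ∥ AC ∩ DC ∥ FA]
   → A = (59/3, -44/3)
5. E_x = 3  [FE · AC = 614/9 ∩ 2·signedArea(EFB) = 121/3]
6. E_y = 11  [FE · AC = 614/9 ∩ 2·signedArea(EFB) = 121/3]
   → E = (3, 11)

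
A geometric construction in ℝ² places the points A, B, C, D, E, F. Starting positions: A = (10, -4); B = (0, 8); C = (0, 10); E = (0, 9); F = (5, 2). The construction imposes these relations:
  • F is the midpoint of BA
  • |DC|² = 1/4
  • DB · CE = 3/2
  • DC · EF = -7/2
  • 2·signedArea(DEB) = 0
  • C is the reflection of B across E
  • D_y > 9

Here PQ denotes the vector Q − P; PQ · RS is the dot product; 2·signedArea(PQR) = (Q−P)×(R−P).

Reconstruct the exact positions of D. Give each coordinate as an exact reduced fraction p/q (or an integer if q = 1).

D = (0, 19/2)

1. D_x = 0  [2·signedArea(DEB) = 0 ∩ DC · EF = -7/2]
2. D_y = 19/2  [2·signedArea(DEB) = 0 ∩ DC · EF = -7/2]
   → D = (0, 19/2)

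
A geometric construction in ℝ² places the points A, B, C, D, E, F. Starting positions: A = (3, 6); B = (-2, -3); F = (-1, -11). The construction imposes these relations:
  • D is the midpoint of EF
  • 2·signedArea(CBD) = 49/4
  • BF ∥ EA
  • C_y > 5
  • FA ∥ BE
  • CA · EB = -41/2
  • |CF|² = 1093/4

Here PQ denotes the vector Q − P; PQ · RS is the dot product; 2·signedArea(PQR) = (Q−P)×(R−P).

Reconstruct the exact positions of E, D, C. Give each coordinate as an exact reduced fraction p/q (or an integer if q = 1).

C = (0, 11/2)
D = (1/2, 3/2)
E = (2, 14)

1. E_x = 2  [BF ∥ EA ∩ FA ∥ BE]
2. E_y = 14  [BF ∥ EA ∩ FA ∥ BE]
   → E = (2, 14)
3. D_x = 1/2  [D is the midpoint of EF]
4. D_y = 3/2  [D is the midpoint of EF]
   → D = (1/2, 3/2)
5. C_x = 0  [2·signedArea(CBD) = 49/4 ∩ CA · EB = -41/2]
6. C_y = 11/2  [2·signedArea(CBD) = 49/4 ∩ CA · EB = -41/2]
   → C = (0, 11/2)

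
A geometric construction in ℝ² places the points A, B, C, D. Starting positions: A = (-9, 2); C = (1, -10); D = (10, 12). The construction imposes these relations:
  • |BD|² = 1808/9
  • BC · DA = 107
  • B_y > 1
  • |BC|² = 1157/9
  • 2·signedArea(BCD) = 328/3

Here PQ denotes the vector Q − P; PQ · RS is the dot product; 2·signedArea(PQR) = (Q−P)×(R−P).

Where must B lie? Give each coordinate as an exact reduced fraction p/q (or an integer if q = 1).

B = (2/3, 4/3)

1. B_x = 2/3  [BC · DA = 107 ∩ 2·signedArea(BCD) = 328/3]
2. B_y = 4/3  [BC · DA = 107 ∩ 2·signedArea(BCD) = 328/3]
   → B = (2/3, 4/3)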